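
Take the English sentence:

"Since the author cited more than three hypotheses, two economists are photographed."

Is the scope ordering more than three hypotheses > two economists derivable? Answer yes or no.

No

*more than three hypotheses* is embedded in the adjunct clause *since the author cited more than three hypotheses*.
Scope out of an adjunct clause is unavailable: QR respects the adjunct-island constraint.
The ordering *more than three hypotheses* > *two economists* is therefore underivable.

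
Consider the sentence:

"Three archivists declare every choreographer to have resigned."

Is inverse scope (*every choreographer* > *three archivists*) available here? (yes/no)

The ECM infinitive is scope-transparent — *every choreographer* is free to raise above *three archivists*.
Since no island is crossed, the inverse ordering is licensed alongside surface scope.
So *every choreographer* > *three archivists* is among the available readings.

Yes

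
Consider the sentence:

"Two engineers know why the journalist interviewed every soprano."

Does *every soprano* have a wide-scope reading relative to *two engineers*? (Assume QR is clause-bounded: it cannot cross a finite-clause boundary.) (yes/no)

No

*every soprano* sits inside the embedded question *why the journalist interviewed every soprano*.
The wh-island constraint blocks QR out of an embedded interrogative.
Hence only narrow scope for *every soprano* (under *two engineers*) survives.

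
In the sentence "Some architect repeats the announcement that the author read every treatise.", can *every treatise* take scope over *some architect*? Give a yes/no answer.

No

Structurally, *every treatise* is inside the complex NP *the announcement that the author read every treatise*.
A that-clause complement to a noun is an island; QR cannot cross the NP boundary.
The inverse ordering *every treatise* > *some architect* is therefore underivable.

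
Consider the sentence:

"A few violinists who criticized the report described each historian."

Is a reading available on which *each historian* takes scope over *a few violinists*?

Yes

*each historian* is a matrix argument; only *a few violinists* is modified by the relative clause *who criticized the report*, so the RC island is irrelevant to the target quantifier.
Since no island is crossed, the inverse ordering is licensed alongside surface scope.
The sentence is scopally ambiguous between *a few violinists* > *each historian* and *each historian* > *a few violinists*.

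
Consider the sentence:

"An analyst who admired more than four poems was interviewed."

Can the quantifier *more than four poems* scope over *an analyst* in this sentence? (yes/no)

No

*more than four poems* occurs within the relative clause *who admired more than four poems*.
Relative clauses block scope extraction: QR cannot target a position outside the modified NP.
*more than four poems* is confined to the island and cannot take scope over *an analyst*.
(Only the surface reading survives: one fixed analyst with respect to all the relevant poems.)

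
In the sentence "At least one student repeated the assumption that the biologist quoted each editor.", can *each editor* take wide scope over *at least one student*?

The DP *each editor* is contained in the complex NP *the assumption that the biologist quoted each editor*.
The Complex NP Constraint bars QR out of the complement clause of a noun.
The inverse ordering *each editor* > *at least one student* is therefore underivable.

No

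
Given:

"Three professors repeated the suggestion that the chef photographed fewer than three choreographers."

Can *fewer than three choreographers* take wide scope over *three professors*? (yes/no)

*fewer than three choreographers* is embedded in the complex NP *the suggestion that the chef photographed fewer than three choreographers*.
The complex NP is opaque for QR — the quantifier is frozen inside the noun's complement.
The inverse ordering *fewer than three choreographers* > *three professors* is therefore underivable.

No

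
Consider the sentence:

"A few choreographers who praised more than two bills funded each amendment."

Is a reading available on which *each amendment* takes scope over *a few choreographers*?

Yes

The relative clause *who praised more than two bills* modifies *a few choreographers*, but *each amendment* is not inside that relative clause — it is an argument of the matrix verb.
No island intervenes, so both surface and inverse scope are derivable.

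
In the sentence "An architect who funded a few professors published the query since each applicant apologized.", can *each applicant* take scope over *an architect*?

No

*each applicant* sits inside the adjunct clause *since each applicant apologized*.
Scope out of an adjunct clause is unavailable: QR respects the adjunct-island constraint.
So *each applicant* cannot raise to a position above *an architect*.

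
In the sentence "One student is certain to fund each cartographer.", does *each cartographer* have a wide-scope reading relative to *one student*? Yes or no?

Yes

The matrix predicate is a raising verb, whose infinitival complement is not a scope island — *each cartographer* can QR into the matrix clause.
With no island boundary between them, the object can take inverse scope over the subject via ordinary QR within the clause.
The sentence is scopally ambiguous between *one student* > *each cartographer* and *each cartographer* > *one student*.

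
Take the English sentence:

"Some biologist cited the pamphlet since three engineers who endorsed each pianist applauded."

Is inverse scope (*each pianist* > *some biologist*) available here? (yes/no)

No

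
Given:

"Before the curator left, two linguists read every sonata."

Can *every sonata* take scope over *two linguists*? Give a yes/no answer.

Yes

The adjunct clause does not contain *every sonata*, which is the matrix object.
Since no island is crossed, the inverse ordering is licensed alongside surface scope.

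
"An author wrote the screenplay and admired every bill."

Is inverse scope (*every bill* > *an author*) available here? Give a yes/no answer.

No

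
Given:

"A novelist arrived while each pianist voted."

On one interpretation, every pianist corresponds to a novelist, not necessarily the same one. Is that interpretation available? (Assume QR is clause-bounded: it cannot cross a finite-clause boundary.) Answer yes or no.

The paraphrase describes the scope ordering *each pianist* > *a novelist*.
The target quantifier *each pianist* is part of the adjunct clause *while each pianist voted*.
Adverbial clauses are not L-marked, so they are barriers for QR — the quantifier cannot escape the adjunct.
*each pianist* > *a novelist* would require crossing that boundary, which is illicit.

No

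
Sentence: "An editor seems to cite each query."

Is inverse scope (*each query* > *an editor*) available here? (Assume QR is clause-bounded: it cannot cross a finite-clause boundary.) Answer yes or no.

*each query* is inside a raising infinitive, which is transparent to QR (no CP barrier), so it behaves as a matrix argument.
No island intervenes, so both surface and inverse scope are derivable.

Yes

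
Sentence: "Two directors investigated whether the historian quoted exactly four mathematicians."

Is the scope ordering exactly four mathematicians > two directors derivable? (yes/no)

No

Structurally, *exactly four mathematicians* is inside the embedded question *whether the historian quoted exactly four mathematicians*.
The wh-island constraint blocks QR out of an embedded interrogative.
*exactly four mathematicians* > *two directors* would require crossing that boundary, which is illicit.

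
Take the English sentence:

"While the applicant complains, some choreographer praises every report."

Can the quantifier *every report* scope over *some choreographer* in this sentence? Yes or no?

The adjunct island is irrelevant here — *every report* and *some choreographer* are both in the matrix clause.
With no island boundary between them, the object can take inverse scope over the subject via ordinary QR within the clause.

Yes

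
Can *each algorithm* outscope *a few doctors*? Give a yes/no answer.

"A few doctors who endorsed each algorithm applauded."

The DP *each algorithm* is contained in the relative clause *who endorsed each algorithm*.
A relative clause is a scope island — quantifier raising cannot cross its boundary.
Hence only narrow scope for *each algorithm* (under *a few doctors*) survives.

No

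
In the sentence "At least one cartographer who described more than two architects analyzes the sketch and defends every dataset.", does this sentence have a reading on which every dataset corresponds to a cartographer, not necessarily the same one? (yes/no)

No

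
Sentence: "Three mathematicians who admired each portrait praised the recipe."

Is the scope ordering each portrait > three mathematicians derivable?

No

Structurally, *each portrait* is inside the relative clause *who admired each portrait*.
A relative clause is a scope island — quantifier raising cannot cross its boundary.
So the wide-scope reading for *each portrait* is blocked.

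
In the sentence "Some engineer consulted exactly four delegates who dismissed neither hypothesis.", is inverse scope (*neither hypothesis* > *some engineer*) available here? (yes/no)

*neither hypothesis* sits inside the relative clause *who dismissed neither hypothesis* modifying *exactly four delegates*.
Quantifiers inside a relative clause are trapped there; the RC boundary blocks QR.
*neither hypothesis* is confined to the island and cannot take scope over *some engineer*.

No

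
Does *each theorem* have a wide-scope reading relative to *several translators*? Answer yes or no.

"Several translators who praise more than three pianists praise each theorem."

*each theorem* is a matrix argument; only *several translators* is modified by the relative clause *who praise more than three pianists*, so the RC island is irrelevant to the target quantifier.
Ordinary QR to a clause-peripheral position gives the wide-scope LF for the lower DP.
So *each theorem* > *several translators* is among the available readings.

Yes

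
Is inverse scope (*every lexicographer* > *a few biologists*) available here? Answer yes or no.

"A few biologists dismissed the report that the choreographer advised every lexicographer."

The target quantifier *every lexicographer* is part of the complex NP *the report that the choreographer advised every lexicographer*.
Noun-complement clauses are scope islands (the Complex NP Constraint): a quantifier inside one cannot scope into the matrix.
The inverse ordering *every lexicographer* > *a few biologists* is therefore underivable.

No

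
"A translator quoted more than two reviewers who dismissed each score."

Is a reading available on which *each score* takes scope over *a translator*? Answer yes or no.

No

The target quantifier *each score* is part of the relative clause *who dismissed each score* modifying *more than two reviewers*.
A relative clause is a scope island — quantifier raising cannot cross its boundary.
*each score* is confined to the island and cannot take scope over *a translator*.
(Only the surface reading survives: one fixed translator with respect to all the relevant scores.)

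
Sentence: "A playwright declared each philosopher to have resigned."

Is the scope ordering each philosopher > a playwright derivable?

Yes

*each philosopher* is the subject of an ECM infinitive — the infinitival complement of an ECM verb is not a scope island, so *each philosopher* can raise into the matrix clause.
Since no island is crossed, the inverse ordering is licensed alongside surface scope.
So *each philosopher* > *a playwright* is among the available readings.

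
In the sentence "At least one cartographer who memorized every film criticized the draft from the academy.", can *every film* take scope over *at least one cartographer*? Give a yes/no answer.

No

*every film* occurs within the relative clause *who memorized every film*.
Relative clauses are scope islands: a quantifier cannot QR out of a relative clause to take scope in the matrix clause.
There is no licit LF on which *every film* c-commands *at least one cartographer*.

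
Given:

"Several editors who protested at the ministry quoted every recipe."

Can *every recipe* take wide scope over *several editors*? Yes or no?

Yes

*every recipe* is a matrix argument; only *several editors* is modified by the relative clause *who protested at the ministry*, so the RC island is irrelevant to the target quantifier.
QR within a single clause is free, so the lower quantifier may take scope over the higher one.
So *every recipe* > *several editors* is among the available readings.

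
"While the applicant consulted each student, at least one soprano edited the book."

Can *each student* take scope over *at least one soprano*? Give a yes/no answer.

No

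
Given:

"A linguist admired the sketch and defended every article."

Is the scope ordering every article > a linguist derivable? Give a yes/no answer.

The target quantifier *every article* is part of one conjunct of the coordinate structure (*defended every article*).
A quantifier cannot raise out of one conjunct of a coordination across the whole coordinate structure — the CSC applies to QR.
There is no licit LF on which *every article* c-commands *a linguist*.
(Only the surface reading survives: one fixed linguist with respect to all the relevant articles.)

No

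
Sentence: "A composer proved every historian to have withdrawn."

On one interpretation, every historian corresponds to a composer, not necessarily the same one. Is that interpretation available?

Yes

The paraphrase describes the scope ordering *every historian* > *a composer*.
*every historian* is an ECM subject; ECM complements are not islands, and the embedded quantifier may take matrix scope.
Clause-internal QR can adjoin the lower DP above the subject, yielding the inverse reading.
So *every historian* > *a composer* is among the available readings.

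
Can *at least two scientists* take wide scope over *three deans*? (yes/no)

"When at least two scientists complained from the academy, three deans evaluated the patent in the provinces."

The DP *at least two scientists* is contained in the adjunct clause *when at least two scientists complained from the academy*.
Since the clause is an adjunct (not a complement), the Adjunct Condition blocks QR across its edge.
*at least two scientists* is confined to the island and cannot take scope over *three deans*.

No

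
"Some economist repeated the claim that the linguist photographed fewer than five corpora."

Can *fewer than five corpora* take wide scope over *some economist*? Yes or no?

*fewer than five corpora* sits inside the complex NP *the claim that the linguist photographed fewer than five corpora*.
Noun-complement clauses are scope islands (the Complex NP Constraint): a quantifier inside one cannot scope into the matrix.
So *fewer than five corpora* cannot raise to a position above *some economist*.

No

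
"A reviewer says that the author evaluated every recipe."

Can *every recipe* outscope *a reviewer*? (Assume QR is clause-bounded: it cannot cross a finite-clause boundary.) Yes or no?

No

*every recipe* occurs within the finite complement clause *that the author evaluated every recipe*.
QR is clause-bounded, so the finite complement is a scope island for the embedded quantifier.
*every recipe* is confined to the island and cannot take scope over *a reviewer*.
(Only the surface reading survives: one fixed reviewer with respect to all the relevant recipes.)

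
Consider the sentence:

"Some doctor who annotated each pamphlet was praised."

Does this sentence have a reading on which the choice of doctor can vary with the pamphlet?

No

That reading corresponds to *each pamphlet* > *some doctor*.
*each pamphlet* sits inside the relative clause *who annotated each pamphlet*.
A relative clause is a scope island — quantifier raising cannot cross its boundary.
The inverse ordering *each pamphlet* > *some doctor* is therefore underivable.
(Only the surface reading survives: one fixed doctor with respect to all the relevant pamphlets.)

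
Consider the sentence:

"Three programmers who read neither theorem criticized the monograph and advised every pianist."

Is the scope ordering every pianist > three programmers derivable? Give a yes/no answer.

No

*every pianist* is embedded in one conjunct of the coordinate structure (*advised every pianist*).
QR out of a conjunct would have to apply non-ATB, which the CSC forbids.
Hence only narrow scope for *every pianist* (under *three programmers*) survives.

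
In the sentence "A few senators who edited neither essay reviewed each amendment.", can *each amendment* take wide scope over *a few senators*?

The RC *who edited neither essay* is an island, but *each amendment* is not inside it — it is the matrix object, a clausemate of *a few senators*.
Clause-internal QR can adjoin the lower DP above the subject, yielding the inverse reading.

Yes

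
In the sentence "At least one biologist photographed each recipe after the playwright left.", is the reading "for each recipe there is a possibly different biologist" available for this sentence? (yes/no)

That reading corresponds to *each recipe* > *at least one biologist*.
The adjunct clause does not contain *each recipe*, which is the matrix object.
No island intervenes, so both surface and inverse scope are derivable.
So *each recipe* > *at least one biologist* is among the available readings.

Yes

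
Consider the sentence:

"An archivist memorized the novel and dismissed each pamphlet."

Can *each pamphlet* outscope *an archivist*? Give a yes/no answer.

No

*each pamphlet* occurs within one conjunct of the coordinate structure (*dismissed each pamphlet*).
QR out of a conjunct would have to apply non-ATB, which the CSC forbids.
So the wide-scope reading for *each pamphlet* is blocked.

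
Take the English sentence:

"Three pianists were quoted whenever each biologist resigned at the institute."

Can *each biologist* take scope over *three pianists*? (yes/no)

No

The DP *each biologist* is contained in the adjunct clause *whenever each biologist resigned at the institute*.
Since the clause is an adjunct (not a complement), the Adjunct Condition blocks QR across its edge.
So *each biologist* cannot raise high enough to outscope *three pianists*; only the surface ordering *three pianists* > *each biologist* is available.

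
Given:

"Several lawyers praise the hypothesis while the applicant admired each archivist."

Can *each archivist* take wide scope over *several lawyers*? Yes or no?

No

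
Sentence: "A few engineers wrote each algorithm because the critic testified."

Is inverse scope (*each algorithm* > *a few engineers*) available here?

Neither queried DP is inside the adjunct, so the adjunct-island constraint does not apply.
Since no island is crossed, the inverse ordering is licensed alongside surface scope.

Yes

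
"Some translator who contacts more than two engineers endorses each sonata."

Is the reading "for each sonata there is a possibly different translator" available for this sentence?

Yes

That reading corresponds to *each sonata* > *some translator*.
Although the sentence contains a relative clause (*who contacts more than two engineers*), *each sonata* is outside it, in the matrix VP.
Ordinary QR to a clause-peripheral position gives the wide-scope LF for the lower DP.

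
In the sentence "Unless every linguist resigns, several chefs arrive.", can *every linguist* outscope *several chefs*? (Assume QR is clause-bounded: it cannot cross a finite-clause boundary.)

The target quantifier *every linguist* is part of the adjunct clause *unless every linguist resigns*.
Adjunct clauses are scope islands: a quantifier inside an adjunct cannot raise into the matrix clause.
*every linguist* > *several chefs* would require crossing that boundary, which is illicit.

No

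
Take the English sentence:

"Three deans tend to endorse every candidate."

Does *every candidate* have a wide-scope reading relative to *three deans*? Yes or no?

Yes

*every candidate* is inside a raising infinitive, which is transparent to QR (no CP barrier), so it behaves as a matrix argument.
With no island boundary between them, the object can take inverse scope over the subject via ordinary QR within the clause.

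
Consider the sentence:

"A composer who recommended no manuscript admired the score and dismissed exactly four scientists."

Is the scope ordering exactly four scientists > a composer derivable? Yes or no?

No

*exactly four scientists* is embedded in one conjunct of the coordinate structure (*dismissed exactly four scientists*).
QR out of a conjunct would have to apply non-ATB, which the CSC forbids.
So *exactly four scientists* cannot raise to a position above *a composer*.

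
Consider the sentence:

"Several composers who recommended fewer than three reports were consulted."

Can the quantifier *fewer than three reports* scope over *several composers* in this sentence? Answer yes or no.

Structurally, *fewer than three reports* is inside the relative clause *who recommended fewer than three reports*.
A relative clause is a scope island — quantifier raising cannot cross its boundary.
So the wide-scope reading for *fewer than three reports* is blocked.

No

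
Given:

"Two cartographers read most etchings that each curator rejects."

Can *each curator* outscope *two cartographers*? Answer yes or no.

No

The target quantifier *each curator* is part of the relative clause *that each curator rejects* modifying *most etchings*.
A relative clause is a scope island — quantifier raising cannot cross its boundary.
*each curator* > *two cartographers* would require crossing that boundary, which is illicit.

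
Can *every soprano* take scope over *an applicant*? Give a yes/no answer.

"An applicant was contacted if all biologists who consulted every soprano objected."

No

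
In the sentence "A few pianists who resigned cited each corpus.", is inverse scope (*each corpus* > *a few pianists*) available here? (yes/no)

Yes

*each corpus* sits in the matrix clause, not in the relative clause on *a few pianists*.
QR within a single clause is free, so the lower quantifier may take scope over the higher one.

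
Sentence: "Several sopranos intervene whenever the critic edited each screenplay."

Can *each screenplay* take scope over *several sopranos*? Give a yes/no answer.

No

The DP *each screenplay* is contained in the adjunct clause *whenever the critic edited each screenplay*.
The adjunct-island constraint bars QR out of an adverbial clause.
There is no licit LF on which *each screenplay* c-commands *several sopranos*.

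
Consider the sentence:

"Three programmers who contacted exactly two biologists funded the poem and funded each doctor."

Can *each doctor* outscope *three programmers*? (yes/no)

Structurally, *each doctor* is inside one conjunct of the coordinate structure (*funded each doctor*).
Coordinate structures are islands for non-across-the-board movement, QR included.
So *each doctor* cannot raise high enough to outscope *three programmers*; only the surface ordering *three programmers* > *each doctor* is available.

No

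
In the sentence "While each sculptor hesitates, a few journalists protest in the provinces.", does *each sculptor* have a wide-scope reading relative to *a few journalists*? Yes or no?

No

Structurally, *each sculptor* is inside the adjunct clause *while each sculptor hesitates*.
Scope out of an adjunct clause is unavailable: QR respects the adjunct-island constraint.
The ordering *each sculptor* > *a few journalists* is therefore underivable.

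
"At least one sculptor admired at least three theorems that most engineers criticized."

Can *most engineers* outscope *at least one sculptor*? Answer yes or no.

Structurally, *most engineers* is inside the relative clause *that most engineers criticized* modifying *at least three theorems*.
Relative clauses block scope extraction: QR cannot target a position outside the modified NP.
So *most engineers* cannot raise to a position above *at least one sculptor*.

No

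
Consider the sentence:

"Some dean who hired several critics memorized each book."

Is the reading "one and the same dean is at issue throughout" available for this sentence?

That reading corresponds to *some dean* > *each book*.
Surface scope (*some dean* > *each book*) is always derivable; islands only block QR, not in-situ interpretation.

Yes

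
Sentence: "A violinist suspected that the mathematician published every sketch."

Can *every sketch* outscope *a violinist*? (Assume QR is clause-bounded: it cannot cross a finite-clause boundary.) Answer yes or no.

*every sketch* occurs within the finite complement clause *that the mathematician published every sketch*.
Finite CP is the ceiling for QR here, by assumption.
So the wide-scope reading for *every sketch* is blocked.

No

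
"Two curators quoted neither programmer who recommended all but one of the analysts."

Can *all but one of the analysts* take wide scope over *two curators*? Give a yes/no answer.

*all but one of the analysts* is embedded in the relative clause *who recommended all but one of the analysts* modifying *neither programmer*.
Relative clauses are scope islands: a quantifier cannot QR out of a relative clause to take scope in the matrix clause.
Hence only narrow scope for *all but one of the analysts* (under *two curators*) survives.

No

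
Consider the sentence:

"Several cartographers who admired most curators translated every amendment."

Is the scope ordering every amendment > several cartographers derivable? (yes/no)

Although the sentence contains a relative clause (*who admired most curators*), *every amendment* is outside it, in the matrix VP.
No island intervenes, so both surface and inverse scope are derivable.

Yes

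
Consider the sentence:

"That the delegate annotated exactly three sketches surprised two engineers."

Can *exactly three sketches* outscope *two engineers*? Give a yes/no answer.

No

Structurally, *exactly three sketches* is inside the sentential subject *that the delegate annotated exactly three sketches*.
Subjects — clausal subjects included — are islands for extraction, and QR is no exception.
There is no licit LF on which *exactly three sketches* c-commands *two engineers*.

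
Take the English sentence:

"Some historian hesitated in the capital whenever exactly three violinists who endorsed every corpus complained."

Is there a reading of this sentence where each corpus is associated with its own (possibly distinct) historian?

No

The paraphrase describes the scope ordering *every corpus* > *some historian*.
*every corpus* is embedded in the relative clause *who endorsed every corpus*, which is itself inside the adjunct *whenever exactly three violinists who endorsed every corpus complained*.
Two island boundaries intervene — the relative clause and the adjunct. Either alone would block QR.
So *every corpus* cannot raise to a position above *some historian*.
(Only the surface reading survives: one fixed historian with respect to all the relevant corpora.)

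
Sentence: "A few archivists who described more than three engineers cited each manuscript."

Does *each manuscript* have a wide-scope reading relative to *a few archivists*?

The RC *who described more than three engineers* is an island, but *each manuscript* is not inside it — it is the matrix object, a clausemate of *a few archivists*.
With no island boundary between them, the object can take inverse scope over the subject via ordinary QR within the clause.

Yes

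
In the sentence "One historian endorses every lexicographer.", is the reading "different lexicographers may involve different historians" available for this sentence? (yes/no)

The paraphrase describes the scope ordering *every lexicographer* > *one historian*.
*every lexicographer* is the matrix object and *one historian* the matrix subject; the two are clausemates.
Nothing blocks QR of the lower DP to a position above the higher one, so inverse scope is available.
The sentence is scopally ambiguous between *one historian* > *every lexicographer* and *every lexicographer* > *one historian*.

Yes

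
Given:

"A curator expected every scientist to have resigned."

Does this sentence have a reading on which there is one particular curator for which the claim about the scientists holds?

Yes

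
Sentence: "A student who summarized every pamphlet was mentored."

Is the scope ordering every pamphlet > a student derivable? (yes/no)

No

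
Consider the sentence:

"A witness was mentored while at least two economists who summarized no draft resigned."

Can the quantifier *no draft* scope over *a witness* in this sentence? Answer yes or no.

No

Structurally, *no draft* is inside the relative clause *who summarized no draft*, which is itself inside the adjunct *while at least two economists who summarized no draft resigned*.
Even if one barrier were somehow void, the other would still block QR.
Hence only narrow scope for *no draft* (under *a witness*) survives.
(Only the surface reading survives: one fixed witness with respect to all the relevant drafts.)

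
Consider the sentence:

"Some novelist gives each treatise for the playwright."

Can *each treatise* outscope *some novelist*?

Yes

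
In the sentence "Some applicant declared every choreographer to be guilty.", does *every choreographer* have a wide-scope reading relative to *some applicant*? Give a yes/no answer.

Yes

The ECM infinitive is scope-transparent — *every choreographer* is free to raise above *some applicant*.
Nothing blocks QR of the lower DP to a position above the higher one, so inverse scope is available.
So *every choreographer* > *some applicant* is among the available readings.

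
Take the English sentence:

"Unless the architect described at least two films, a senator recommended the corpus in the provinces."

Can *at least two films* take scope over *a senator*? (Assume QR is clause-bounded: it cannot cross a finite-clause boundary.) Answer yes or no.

No

Structurally, *at least two films* is inside the adjunct clause *unless the architect described at least two films*.
Adverbial clauses are not L-marked, so they are barriers for QR — the quantifier cannot escape the adjunct.
*at least two films* > *a senator* would require crossing that boundary, which is illicit.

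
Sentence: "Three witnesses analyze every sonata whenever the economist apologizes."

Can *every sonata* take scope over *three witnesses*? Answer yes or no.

*every sonata* is a matrix argument; the adjunct is an island but the target quantifier is outside it.
With no island boundary between them, the object can take inverse scope over the subject via ordinary QR within the clause.

Yes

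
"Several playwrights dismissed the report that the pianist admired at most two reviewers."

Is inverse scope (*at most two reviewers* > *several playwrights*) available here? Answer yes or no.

No

*at most two reviewers* sits inside the complex NP *the report that the pianist admired at most two reviewers*.
The complex NP is opaque for QR — the quantifier is frozen inside the noun's complement.
*at most two reviewers* > *several playwrights* would require crossing that boundary, which is illicit.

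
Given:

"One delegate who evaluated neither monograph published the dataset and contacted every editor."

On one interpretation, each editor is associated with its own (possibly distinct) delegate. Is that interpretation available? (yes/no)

No

This is the *every editor* > *one delegate* reading.
Structurally, *every editor* is inside one conjunct of the coordinate structure (*contacted every editor*).
Asymmetric QR out of one conjunct violates the Coordinate Structure Constraint.
There is no licit LF on which *every editor* c-commands *one delegate*.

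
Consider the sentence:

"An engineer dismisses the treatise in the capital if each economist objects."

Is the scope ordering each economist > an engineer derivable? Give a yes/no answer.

The target quantifier *each economist* is part of the adjunct clause *if each economist objects*.
Scope out of an adjunct clause is unavailable: QR respects the adjunct-island constraint.
So the wide-scope reading for *each economist* is blocked.
(Only the surface reading survives: one fixed engineer with respect to all the relevant economists.)

No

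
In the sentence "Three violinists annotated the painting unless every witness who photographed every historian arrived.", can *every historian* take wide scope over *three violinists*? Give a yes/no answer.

No

*every historian* occurs within the relative clause *who photographed every historian*, which is itself inside the adjunct *unless every witness who photographed every historian arrived*.
The quantifier would have to escape first the RC and then the adjunct — two independent island violations.
*every historian* > *three violinists* would require crossing that boundary, which is illicit.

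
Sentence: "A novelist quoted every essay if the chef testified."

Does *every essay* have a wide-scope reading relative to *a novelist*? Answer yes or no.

Yes

The adjunct clause does not contain *every essay*, which is the matrix object.
No island intervenes, so both surface and inverse scope are derivable.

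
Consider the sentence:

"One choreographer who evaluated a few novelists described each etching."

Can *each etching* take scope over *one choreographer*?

*each etching* is a matrix argument; only *one choreographer* is modified by the relative clause *who evaluated a few novelists*, so the RC island is irrelevant to the target quantifier.
QR within a single clause is free, so the lower quantifier may take scope over the higher one.

Yes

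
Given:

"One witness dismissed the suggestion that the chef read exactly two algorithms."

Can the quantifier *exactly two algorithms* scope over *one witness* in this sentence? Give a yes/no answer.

No

*exactly two algorithms* is embedded in the complex NP *the suggestion that the chef read exactly two algorithms*.
A that-clause complement to a noun is an island; QR cannot cross the NP boundary.
The inverse ordering *exactly two algorithms* > *one witness* is therefore underivable.
(Only the surface reading survives: one fixed witness with respect to all the relevant algorithms.)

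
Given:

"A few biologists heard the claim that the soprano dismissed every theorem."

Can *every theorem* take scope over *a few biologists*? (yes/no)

*every theorem* is embedded in the complex NP *the claim that the soprano dismissed every theorem*.
A that-clause complement to a noun is an island; QR cannot cross the NP boundary.
Hence only narrow scope for *every theorem* (under *a few biologists*) survives.

No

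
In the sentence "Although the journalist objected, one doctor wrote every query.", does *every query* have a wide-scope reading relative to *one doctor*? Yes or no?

Yes

*every query* is a matrix argument; the adjunct is an island but the target quantifier is outside it.
Since no island is crossed, the inverse ordering is licensed alongside surface scope.
Both orderings are possible: *one doctor* > *every query* and *every query* > *one doctor*.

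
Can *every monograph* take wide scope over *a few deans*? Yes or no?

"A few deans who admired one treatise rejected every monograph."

*every monograph* sits in the matrix clause, not in the relative clause on *a few deans*.
With no island boundary between them, the object can take inverse scope over the subject via ordinary QR within the clause.
So *every monograph* > *a few deans* is among the available readings.

Yes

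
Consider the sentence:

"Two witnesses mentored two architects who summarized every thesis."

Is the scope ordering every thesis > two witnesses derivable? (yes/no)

No

*every thesis* is embedded in the relative clause *who summarized every thesis* modifying *two architects*.
Relative clauses are scope islands: a quantifier cannot QR out of a relative clause to take scope in the matrix clause.
So the wide-scope reading for *every thesis* is blocked.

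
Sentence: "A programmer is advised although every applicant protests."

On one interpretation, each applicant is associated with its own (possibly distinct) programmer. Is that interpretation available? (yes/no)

No

The described interpretation is the *every applicant* > *a programmer* scoping.
The DP *every applicant* is contained in the adjunct clause *although every applicant protests*.
The adjunct-island constraint bars QR out of an adverbial clause.
The inverse ordering *every applicant* > *a programmer* is therefore underivable.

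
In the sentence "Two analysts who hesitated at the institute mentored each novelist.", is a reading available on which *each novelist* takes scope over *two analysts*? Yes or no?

The relative clause *who hesitated at the institute* modifies *two analysts*, but *each novelist* is not inside that relative clause — it is an argument of the matrix verb.
QR within a single clause is free, so the lower quantifier may take scope over the higher one.

Yes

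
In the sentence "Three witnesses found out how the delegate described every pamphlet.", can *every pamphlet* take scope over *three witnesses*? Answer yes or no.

No

The target quantifier *every pamphlet* is part of the embedded question *how the delegate described every pamphlet*.
QR across an interrogative CP boundary is ruled out as a wh-island violation.
*every pamphlet* is confined to the island and cannot take scope over *three witnesses*.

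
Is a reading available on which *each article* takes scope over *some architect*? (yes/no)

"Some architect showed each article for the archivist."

*each article* and *some architect* are in the same minimal clause.
No island intervenes, so both surface and inverse scope are derivable.

Yes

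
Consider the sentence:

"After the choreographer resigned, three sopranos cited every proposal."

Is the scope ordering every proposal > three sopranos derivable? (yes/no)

*every proposal* is a matrix argument; the adjunct is an island but the target quantifier is outside it.
Ordinary QR to a clause-peripheral position gives the wide-scope LF for the lower DP.

Yes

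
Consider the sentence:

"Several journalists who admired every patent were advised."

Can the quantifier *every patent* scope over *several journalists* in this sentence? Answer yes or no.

*every patent* occurs within the relative clause *who admired every patent*.
The relative clause forms an island for QR, so the quantifier is confined to the head noun's restrictor.
There is no licit LF on which *every patent* c-commands *several journalists*.

No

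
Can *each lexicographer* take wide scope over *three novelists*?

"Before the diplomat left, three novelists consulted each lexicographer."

The adjunct clause does not contain *each lexicographer*, which is the matrix object.
QR within a single clause is free, so the lower quantifier may take scope over the higher one.

Yes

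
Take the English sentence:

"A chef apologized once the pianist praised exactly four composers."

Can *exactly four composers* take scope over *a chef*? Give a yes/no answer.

No

Structurally, *exactly four composers* is inside the adjunct clause *once the pianist praised exactly four composers*.
The adjunct-island constraint bars QR out of an adverbial clause.
There is no licit LF on which *exactly four composers* c-commands *a chef*.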